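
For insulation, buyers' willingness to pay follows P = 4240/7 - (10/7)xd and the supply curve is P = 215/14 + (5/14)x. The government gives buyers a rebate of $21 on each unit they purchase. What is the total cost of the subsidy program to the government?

Government cost = $7189.56

Pre-subsidy: 4240/7 - (10/7)x = 215/14 + (5/14)x gives x* = 330.6 and P* = 934/7.
With the rebate, buyers effectively pay Pb = Ps − 21, where Ps is the price sellers receive.
On the curves, Pb = 4240/7 - (10/7)x and Ps = 215/14 + (5/14)x; the wedge Ps − Pb = 21 gives 215/14 + (5/14)x − (4240/7 - (10/7)x) = 21, so x' = 342.36.
Then Pb = 4240/7 − (10/7)·342.36 = 4082/35 and Ps = 215/14 + (5/14)·342.36 = 4817/35.
Government outlay = subsidy × quantity = 21 × 342.36 = 7189.56.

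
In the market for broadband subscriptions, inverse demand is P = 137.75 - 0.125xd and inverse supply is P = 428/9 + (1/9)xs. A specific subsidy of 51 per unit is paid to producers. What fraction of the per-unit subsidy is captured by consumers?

Consumer share = 9/17

Pre-subsidy: 137.75 - 0.125x = 428/9 + (1/9)x gives x* = 382 and P* = 90.
With the subsidy, sellers receive Ps = Pb + 51 for each unit, where Pb is the price buyers pay.
On the curves, Pb = 137.75 - 0.125x and Ps = 428/9 + (1/9)x; the wedge Ps − Pb = 51 gives 428/9 + (1/9)x − (137.75 - 0.125x) = 51, so x' = 598.
Then Pb = 137.75 − 0.125·598 = 63 and Ps = 428/9 + (1/9)·598 = 114.
Buyers' price falls by P* − Pb = 90 − 63 = 27; sellers' price rises by Ps − P* = 114 − 90 = 24.
So consumers capture 27/51 = 9/17 of each unit of subsidy.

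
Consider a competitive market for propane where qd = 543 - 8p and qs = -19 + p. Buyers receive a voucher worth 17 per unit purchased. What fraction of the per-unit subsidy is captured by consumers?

Consumer share = 1/9

Pre-subsidy: 543 - 8p = -19 + p gives p* = 562/9, q* = 391/9.
With the rebate, buyers effectively pay pb = ps − 17, where ps is the price sellers receive.
Demand in terms of ps becomes qd = 543 − 8(ps − 17) = 679 - 8ps. Setting this equal to supply: 679 - 8ps = -19 + ps, so ps = 698/9.
Buyers pay pb = 698/9 − 17 = 545/9; q' = -19 + 1·(698/9) = 527/9.
Buyers' price falls by p* − pb = 562/9 − 545/9 = 17/9; sellers' price rises by ps − p* = 698/9 − 562/9 = 136/9.
So consumers capture (17/9)/17 = 1/9 of each unit of subsidy.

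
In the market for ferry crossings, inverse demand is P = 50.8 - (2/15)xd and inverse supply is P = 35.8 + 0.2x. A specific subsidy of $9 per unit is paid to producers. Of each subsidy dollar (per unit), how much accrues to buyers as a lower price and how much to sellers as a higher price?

Buyers gain $3.6 per unit; sellers gain $5.4 per unit

Pre-subsidy: 50.8 - (2/15)x = 35.8 + 0.2x gives x* = 45 and P* = 44.8.
With the subsidy, sellers receive Ps = Pb + 9 for each unit, where Pb is the price buyers pay.
On the curves, Pb = 50.8 - (2/15)x and Ps = 35.8 + 0.2x; the wedge Ps − Pb = 9 gives 35.8 + 0.2x − (50.8 - (2/15)x) = 9, so x' = 72.
Then Pb = 50.8 − (2/15)·72 = 41.2 and Ps = 35.8 + 0.2·72 = 50.2.
Buyers' price falls by P* − Pb = 44.8 − 41.2 = 3.6; sellers' price rises by Ps − P* = 50.2 − 44.8 = 5.4.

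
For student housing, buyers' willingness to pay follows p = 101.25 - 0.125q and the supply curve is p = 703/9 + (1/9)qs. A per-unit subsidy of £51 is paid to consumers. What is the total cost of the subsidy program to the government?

Government cost = £16014

Pre-subsidy: 101.25 - 0.125q = 703/9 + (1/9)q gives q* = 98 and p* = 89.
With the rebate, buyers effectively pay pb = ps − 51, where ps is the price sellers receive.
On the curves, pb = 101.25 - 0.125q and ps = 703/9 + (1/9)q; the wedge ps − pb = 51 gives 703/9 + (1/9)q − (101.25 - 0.125q) = 51, so q' = 314.
Then pb = 101.25 − 0.125·314 = 62 and ps = 703/9 + (1/9)·314 = 113.
Government outlay = subsidy × quantity = 51 × 314 = 16014.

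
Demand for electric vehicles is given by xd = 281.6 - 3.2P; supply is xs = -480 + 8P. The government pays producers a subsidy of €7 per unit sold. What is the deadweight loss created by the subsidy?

Deadweight loss = €56

Pre-subsidy: 281.6 - 3.2P = -480 + 8P gives P* = 68, x* = 64.
With the subsidy, sellers receive Ps = Pb + 7 for each unit, where Pb is the price buyers pay.
Supply in terms of Pb becomes xs = -480 + 8(Pb + 7) = -424 + 8Pb. Setting this equal to demand: 281.6 - 3.2Pb = -424 + 8Pb, so Pb = 63.
Sellers receive Ps = 63 + 7 = 70; x' = 281.6 − 3.2·63 = 80.
The subsidy expands output by 80 − 64 = 16 past the efficient level; on those units the gap between marginal cost and willingness to pay runs from 0 up to 7.
DWL = ½ × 7 × 16 = 56.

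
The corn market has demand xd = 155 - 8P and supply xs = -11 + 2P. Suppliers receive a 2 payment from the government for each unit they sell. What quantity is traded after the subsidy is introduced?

Pre-subsidy: 155 - 8P = -11 + 2P gives P* = 16.6, x* = 22.2.
With the subsidy, sellers receive Ps = Pb + 2 for each unit, where Pb is the price buyers pay.
Supply in terms of Pb becomes xs = -11 + 2(Pb + 2) = -7 + 2Pb. Setting this equal to demand: 155 - 8Pb = -7 + 2Pb, so Pb = 16.2.
Sellers receive Ps = 16.2 + 2 = 18.2; x' = 155 − 8·16.2 = 25.4.

x' = 25.4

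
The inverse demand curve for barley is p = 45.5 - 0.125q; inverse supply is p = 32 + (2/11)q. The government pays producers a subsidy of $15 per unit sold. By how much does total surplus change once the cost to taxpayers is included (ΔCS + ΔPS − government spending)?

Pre-subsidy: 45.5 - 0.125q = 32 + (2/11)q gives q* = 44 and p* = 40.
With the subsidy, sellers receive ps = pb + 15 for each unit, where pb is the price buyers pay.
On the curves, pb = 45.5 - 0.125q and ps = 32 + (2/11)q; the wedge ps − pb = 15 gives 32 + (2/11)q − (45.5 - 0.125q) = 15, so q' = 836/9.
Then pb = 45.5 − 0.125·(836/9) = 305/9 and ps = 32 + (2/11)·(836/9) = 440/9.
ΔCS = ½(44 + 836/9)(40 − 305/9) = 33880/81; ΔPS = ½(44 + 836/9)(440/9 − 40) = 49280/81.
Government spending = 15 × 836/9 = 4180/3.
Net change = 33880/81 + 49280/81 − 4180/3 = -1100/3. The loss equals the DWL triangle ½·15·440/9.

Net change in total surplus = -1100/3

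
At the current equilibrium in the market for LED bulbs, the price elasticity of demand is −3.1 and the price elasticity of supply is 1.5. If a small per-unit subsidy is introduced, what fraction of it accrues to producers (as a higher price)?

Producer share = 31/46

For a small subsidy around the equilibrium, the benefit split depends on the relative slopes, which at a point are proportional to the elasticities.
Buyer share = εs/(εs + |εd|) = 1.5/(1.5 + 3.1) = 15/46; seller share = |εd|/(εs + |εd|) = 31/46.
So producers capture 31/46 of the subsidy.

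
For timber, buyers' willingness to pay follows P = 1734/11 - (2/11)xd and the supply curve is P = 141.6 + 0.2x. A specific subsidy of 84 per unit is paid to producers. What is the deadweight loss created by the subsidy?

Pre-subsidy: 1734/11 - (2/11)x = 141.6 + 0.2x gives x* = 42 and P* = 150.
With the subsidy, sellers receive Ps = Pb + 84 for each unit, where Pb is the price buyers pay.
On the curves, Pb = 1734/11 - (2/11)x and Ps = 141.6 + 0.2x; the wedge Ps − Pb = 84 gives 141.6 + 0.2x − (1734/11 - (2/11)x) = 84, so x' = 262.
Then Pb = 1734/11 − (2/11)·262 = 110 and Ps = 141.6 + 0.2·262 = 194.
The subsidy expands output by 262 − 42 = 220 past the efficient level; on those units the gap between marginal cost and willingness to pay runs from 0 up to 84.
DWL = ½ × 84 × 220 = 9240.

Deadweight loss = 9240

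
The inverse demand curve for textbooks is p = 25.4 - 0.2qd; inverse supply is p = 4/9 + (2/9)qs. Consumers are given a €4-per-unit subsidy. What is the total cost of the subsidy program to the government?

Pre-subsidy: 25.4 - 0.2q = 4/9 + (2/9)q gives q* = 1123/19 and p* = 258/19.
With the rebate, buyers effectively pay pb = ps − 4, where ps is the price sellers receive.
On the curves, pb = 25.4 - 0.2q and ps = 4/9 + (2/9)q; the wedge ps − pb = 4 gives 4/9 + (2/9)q − (25.4 - 0.2q) = 4, so q' = 1303/19.
Then pb = 25.4 − 0.2·(1303/19) = 222/19 and ps = 4/9 + (2/9)·(1303/19) = 298/19.
Government outlay = subsidy × quantity = 4 × 1303/19 = 5212/19.

Government cost = 5212/19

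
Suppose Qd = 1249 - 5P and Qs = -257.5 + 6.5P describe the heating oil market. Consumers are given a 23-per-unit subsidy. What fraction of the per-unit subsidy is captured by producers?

Producer share = 10/23

Pre-subsidy: 1249 - 5P = -257.5 + 6.5P gives P* = 131, Q* = 594.
With the rebate, buyers effectively pay Pb = Ps − 23, where Ps is the price sellers receive.
Demand in terms of Ps becomes Qd = 1249 − 5(Ps − 23) = 1364 - 5Ps. Setting this equal to supply: 1364 - 5Ps = -257.5 + 6.5Ps, so Ps = 141.
Buyers pay Pb = 141 − 23 = 118; Q' = -257.5 + 6.5·141 = 659.
Buyers' price falls by P* − Pb = 131 − 118 = 13; sellers' price rises by Ps − P* = 141 − 131 = 10.
So producers capture 10/23 = 10/23 of each unit of subsidy.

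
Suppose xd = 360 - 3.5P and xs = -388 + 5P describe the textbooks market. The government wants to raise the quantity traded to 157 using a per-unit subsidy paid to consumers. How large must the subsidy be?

Required subsidy s = 51 per unit

At x = 157, invert demand for the buyer price: Pb = (360 − 157)/3.5 = 58; invert supply for the seller price: Ps = (157 − (-388))/5 = 109.
The subsidy must fill the gap: s = Ps − Pb = 109 − 58 = 51.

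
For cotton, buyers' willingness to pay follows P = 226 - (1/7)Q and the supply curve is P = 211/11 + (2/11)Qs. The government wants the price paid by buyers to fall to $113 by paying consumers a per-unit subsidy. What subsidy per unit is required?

Required subsidy s = $50 per unit

At a buyer price of 113, quantity demanded is 1582 − 7·113 = 791.
Sellers supply 791 only when they receive Ps = 211/11 + (2/11)·791 = 163.
s = Ps − Pb = 163 − 113 = 50.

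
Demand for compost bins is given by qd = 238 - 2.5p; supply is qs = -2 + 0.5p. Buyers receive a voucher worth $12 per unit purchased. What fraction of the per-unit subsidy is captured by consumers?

Pre-subsidy: 238 - 2.5p = -2 + 0.5p gives p* = 80, q* = 38.
With the rebate, buyers effectively pay pb = ps − 12, where ps is the price sellers receive.
Demand in terms of ps becomes qd = 238 − 2.5(ps − 12) = 268 - 2.5ps. Setting this equal to supply: 268 - 2.5ps = -2 + 0.5ps, so ps = 90.
Buyers pay pb = 90 − 12 = 78; q' = -2 + 0.5·90 = 43.
Buyers' price falls by p* − pb = 80 − 78 = 2; sellers' price rises by ps − p* = 90 − 80 = 10.
So consumers capture 2/12 = 1/6 of each unit of subsidy.

Consumer share = 1/6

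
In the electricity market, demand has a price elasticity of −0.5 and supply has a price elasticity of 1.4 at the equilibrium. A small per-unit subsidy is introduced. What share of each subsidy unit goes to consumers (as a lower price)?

For a small subsidy around the equilibrium, the benefit split depends on the relative slopes, which at a point are proportional to the elasticities.
Buyer share = εs/(εs + |εd|) = 1.4/(1.4 + 0.5) = 14/19; seller share = |εd|/(εs + |εd|) = 5/19.

Consumer share = 14/19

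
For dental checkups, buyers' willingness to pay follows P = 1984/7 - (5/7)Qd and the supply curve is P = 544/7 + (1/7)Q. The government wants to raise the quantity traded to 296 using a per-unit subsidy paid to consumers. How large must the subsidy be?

Required subsidy s = 48 per unit

At Q = 296, from the demand curve buyers pay Pb = 1984/7 − (5/7)·296 = 72; from the supply curve sellers need Ps = 544/7 + (1/7)·296 = 120.
The subsidy must fill the gap: s = Ps − Pb = 120 − 72 = 48.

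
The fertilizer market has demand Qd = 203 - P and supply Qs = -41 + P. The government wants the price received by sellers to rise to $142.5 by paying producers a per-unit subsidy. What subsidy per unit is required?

At a seller price of 142.5, quantity supplied is -41 + 1·142.5 = 101.5.
Buyers absorb 101.5 only when they pay Pb with 203 − 1·Pb = 101.5, i.e. Pb = 101.5.
s = Ps − Pb = 142.5 − 101.5 = 41.

Required subsidy s = $41 per unit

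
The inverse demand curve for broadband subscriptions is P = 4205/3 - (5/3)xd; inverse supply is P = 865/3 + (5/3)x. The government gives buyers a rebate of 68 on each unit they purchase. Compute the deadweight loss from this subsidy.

Deadweight loss = 693.6

Pre-subsidy: 4205/3 - (5/3)x = 865/3 + (5/3)x gives x* = 334 and P* = 845.
With the rebate, buyers effectively pay Pb = Ps − 68, where Ps is the price sellers receive.
On the curves, Pb = 4205/3 - (5/3)x and Ps = 865/3 + (5/3)x; the wedge Ps − Pb = 68 gives 865/3 + (5/3)x − (4205/3 - (5/3)x) = 68, so x' = 354.4.
Then Pb = 4205/3 − (5/3)·354.4 = 811 and Ps = 865/3 + (5/3)·354.4 = 879.
The subsidy expands output by 354.4 − 334 = 20.4 past the efficient level; on those units the gap between marginal cost and willingness to pay runs from 0 up to 68.
DWL = ½ × 68 × 20.4 = 693.6.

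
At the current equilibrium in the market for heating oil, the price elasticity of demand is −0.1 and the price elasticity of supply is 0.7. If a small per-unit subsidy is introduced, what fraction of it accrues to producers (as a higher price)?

Producer share = 0.125

For a small subsidy around the equilibrium, the benefit split depends on the relative slopes, which at a point are proportional to the elasticities.
Buyer share = εs/(εs + |εd|) = 0.7/(0.7 + 0.1) = 0.875; seller share = |εd|/(εs + |εd|) = 0.125.
So producers capture 0.125 of the subsidy.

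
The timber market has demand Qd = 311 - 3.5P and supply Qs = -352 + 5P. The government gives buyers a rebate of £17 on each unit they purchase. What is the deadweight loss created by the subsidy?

Deadweight loss = £297.5

Pre-subsidy: 311 - 3.5P = -352 + 5P gives P* = 78, Q* = 38.
With the rebate, buyers effectively pay Pb = Ps − 17, where Ps is the price sellers receive.
Demand in terms of Ps becomes Qd = 311 − 3.5(Ps − 17) = 370.5 - 3.5Ps. Setting this equal to supply: 370.5 - 3.5Ps = -352 + 5Ps, so Ps = 85.
Buyers pay Pb = 85 − 17 = 68; Q' = -352 + 5·85 = 73.
The subsidy expands output by 73 − 38 = 35 past the efficient level; on those units the gap between marginal cost and willingness to pay runs from 0 up to 17.
DWL = ½ × 17 × 35 = 297.5.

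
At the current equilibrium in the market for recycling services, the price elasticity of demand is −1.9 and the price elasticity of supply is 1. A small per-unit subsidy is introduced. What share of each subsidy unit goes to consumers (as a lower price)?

For a small subsidy around the equilibrium, the benefit split depends on the relative slopes, which at a point are proportional to the elasticities.
Buyer share = εs/(εs + |εd|) = 1/(1 + 1.9) = 10/29; seller share = |εd|/(εs + |εd|) = 19/29.

Consumer share = 10/29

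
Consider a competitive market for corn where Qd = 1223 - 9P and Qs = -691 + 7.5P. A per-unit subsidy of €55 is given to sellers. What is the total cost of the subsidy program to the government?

Government cost = €22220

Pre-subsidy: 1223 - 9P = -691 + 7.5P gives P* = 116, Q* = 179.
With the subsidy, sellers receive Ps = Pb + 55 for each unit, where Pb is the price buyers pay.
Supply in terms of Pb becomes Qs = -691 + 7.5(Pb + 55) = -278.5 + 7.5Pb. Setting this equal to demand: 1223 - 9Pb = -278.5 + 7.5Pb, so Pb = 91.
Sellers receive Ps = 91 + 55 = 146; Q' = 1223 − 9·91 = 404.
Government outlay = subsidy × quantity = 55 × 404 = 22220.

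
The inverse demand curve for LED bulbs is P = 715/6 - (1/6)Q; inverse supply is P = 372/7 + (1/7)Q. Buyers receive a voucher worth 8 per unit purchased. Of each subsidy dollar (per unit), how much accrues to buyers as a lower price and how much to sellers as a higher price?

Buyers gain 56/13 per unit; sellers gain 48/13 per unit

Pre-subsidy: 715/6 - (1/6)Q = 372/7 + (1/7)Q gives Q* = 2773/13 and P* = 1087/13.
With the rebate, buyers effectively pay Pb = Ps − 8, where Ps is the price sellers receive.
On the curves, Pb = 715/6 - (1/6)Q and Ps = 372/7 + (1/7)Q; the wedge Ps − Pb = 8 gives 372/7 + (1/7)Q − (715/6 - (1/6)Q) = 8, so Q' = 3109/13.
Then Pb = 715/6 − (1/6)·(3109/13) = 1031/13 and Ps = 372/7 + (1/7)·(3109/13) = 1135/13.
Buyers' price falls by P* − Pb = 1087/13 − 1031/13 = 56/13; sellers' price rises by Ps − P* = 1135/13 − 1087/13 = 48/13.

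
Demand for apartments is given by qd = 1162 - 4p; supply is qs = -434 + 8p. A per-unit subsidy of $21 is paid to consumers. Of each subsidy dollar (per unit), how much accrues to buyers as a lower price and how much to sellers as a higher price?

Pre-subsidy: 1162 - 4p = -434 + 8p gives p* = 133, q* = 630.
With the rebate, buyers effectively pay pb = ps − 21, where ps is the price sellers receive.
Demand in terms of ps becomes qd = 1162 − 4(ps − 21) = 1246 - 4ps. Setting this equal to supply: 1246 - 4ps = -434 + 8ps, so ps = 140.
Buyers pay pb = 140 − 21 = 119; q' = -434 + 8·140 = 686.
Buyers' price falls by p* − pb = 133 − 119 = 14; sellers' price rises by ps − p* = 140 − 133 = 7.

Buyers gain $14 per unit; sellers gain $7 per unit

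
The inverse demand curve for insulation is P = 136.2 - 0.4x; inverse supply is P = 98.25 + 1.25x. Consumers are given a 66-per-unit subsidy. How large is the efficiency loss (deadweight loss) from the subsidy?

Deadweight loss = 1320

Pre-subsidy: 136.2 - 0.4x = 98.25 + 1.25x gives x* = 23 and P* = 127.
With the rebate, buyers effectively pay Pb = Ps − 66, where Ps is the price sellers receive.
On the curves, Pb = 136.2 - 0.4x and Ps = 98.25 + 1.25x; the wedge Ps − Pb = 66 gives 98.25 + 1.25x − (136.2 - 0.4x) = 66, so x' = 63.
Then Pb = 136.2 − 0.4·63 = 111 and Ps = 98.25 + 1.25·63 = 177.
The subsidy expands output by 63 − 23 = 40 past the efficient level; on those units the gap between marginal cost and willingness to pay runs from 0 up to 66.
DWL = ½ × 66 × 40 = 1320.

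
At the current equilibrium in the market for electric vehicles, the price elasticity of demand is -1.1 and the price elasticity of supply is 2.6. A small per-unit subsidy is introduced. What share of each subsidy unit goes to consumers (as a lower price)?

For a small subsidy around the equilibrium, the benefit split depends on the relative slopes, which at a point are proportional to the elasticities.
Buyer share = εs/(εs + |εd|) = 2.6/(2.6 + 1.1) = 26/37; seller share = |εd|/(εs + |εd|) = 11/37.

Consumer share = 26/37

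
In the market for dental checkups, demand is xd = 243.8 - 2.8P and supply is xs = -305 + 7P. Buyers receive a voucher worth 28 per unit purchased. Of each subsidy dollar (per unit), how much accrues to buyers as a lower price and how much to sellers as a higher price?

Pre-subsidy: 243.8 - 2.8P = -305 + 7P gives P* = 56, x* = 87.
With the rebate, buyers effectively pay Pb = Ps − 28, where Ps is the price sellers receive.
Demand in terms of Ps becomes xd = 243.8 − 2.8(Ps − 28) = 322.2 - 2.8Ps. Setting this equal to supply: 322.2 - 2.8Ps = -305 + 7Ps, so Ps = 64.
Buyers pay Pb = 64 − 28 = 36; x' = -305 + 7·64 = 143.
Buyers' price falls by P* − Pb = 56 − 36 = 20; sellers' price rises by Ps − P* = 64 − 56 = 8.

Buyers gain 20 per unit; sellers gain 8 per unit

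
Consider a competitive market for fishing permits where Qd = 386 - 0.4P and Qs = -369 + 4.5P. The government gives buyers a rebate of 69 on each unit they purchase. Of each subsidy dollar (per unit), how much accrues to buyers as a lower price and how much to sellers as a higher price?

Buyers gain 3105/49 per unit; sellers gain 276/49 per unit

Pre-subsidy: 386 - 0.4P = -369 + 4.5P gives P* = 7550/49, Q* = 15894/49.
With the rebate, buyers effectively pay Pb = Ps − 69, where Ps is the price sellers receive.
Demand in terms of Ps becomes Qd = 386 − 0.4(Ps − 69) = 413.6 - 0.4Ps. Setting this equal to supply: 413.6 - 0.4Ps = -369 + 4.5Ps, so Ps = 1118/7.
Buyers pay Pb = 1118/7 − 69 = 635/7; Q' = -369 + 4.5·(1118/7) = 2448/7.
Buyers' price falls by P* − Pb = 7550/49 − 635/7 = 3105/49; sellers' price rises by Ps − P* = 1118/7 − 7550/49 = 276/49.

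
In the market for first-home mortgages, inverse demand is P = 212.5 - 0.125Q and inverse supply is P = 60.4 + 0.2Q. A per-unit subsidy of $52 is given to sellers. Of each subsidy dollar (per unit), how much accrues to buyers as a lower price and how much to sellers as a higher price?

Buyers gain $20 per unit; sellers gain $32 per unit

Pre-subsidy: 212.5 - 0.125Q = 60.4 + 0.2Q gives Q* = 468 and P* = 154.
With the subsidy, sellers receive Ps = Pb + 52 for each unit, where Pb is the price buyers pay.
On the curves, Pb = 212.5 - 0.125Q and Ps = 60.4 + 0.2Q; the wedge Ps − Pb = 52 gives 60.4 + 0.2Q − (212.5 - 0.125Q) = 52, so Q' = 628.
Then Pb = 212.5 − 0.125·628 = 134 and Ps = 60.4 + 0.2·628 = 186.
Buyers' price falls by P* − Pb = 154 − 134 = 20; sellers' price rises by Ps − P* = 186 − 154 = 32.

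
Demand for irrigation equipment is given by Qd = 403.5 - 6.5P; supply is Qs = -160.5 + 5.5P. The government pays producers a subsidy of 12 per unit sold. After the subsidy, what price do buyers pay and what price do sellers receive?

Buyers pay 41.5; sellers receive 53.5

Pre-subsidy: 403.5 - 6.5P = -160.5 + 5.5P gives P* = 47, Q* = 98.
With the subsidy, sellers receive Ps = Pb + 12 for each unit, where Pb is the price buyers pay.
Supply in terms of Pb becomes Qs = -160.5 + 5.5(Pb + 12) = -94.5 + 5.5Pb. Setting this equal to demand: 403.5 - 6.5Pb = -94.5 + 5.5Pb, so Pb = 41.5.
Sellers receive Ps = 41.5 + 12 = 53.5; Q' = 403.5 − 6.5·41.5 = 133.75.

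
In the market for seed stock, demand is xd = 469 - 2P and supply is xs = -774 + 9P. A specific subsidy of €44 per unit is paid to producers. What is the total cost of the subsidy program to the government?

Government cost = €13860

Pre-subsidy: 469 - 2P = -774 + 9P gives P* = 113, x* = 243.
With the subsidy, sellers receive Ps = Pb + 44 for each unit, where Pb is the price buyers pay.
Supply in terms of Pb becomes xs = -774 + 9(Pb + 44) = -378 + 9Pb. Setting this equal to demand: 469 - 2Pb = -378 + 9Pb, so Pb = 77.
Sellers receive Ps = 77 + 44 = 121; x' = 469 − 2·77 = 315.
Government outlay = subsidy × quantity = 44 × 315 = 13860.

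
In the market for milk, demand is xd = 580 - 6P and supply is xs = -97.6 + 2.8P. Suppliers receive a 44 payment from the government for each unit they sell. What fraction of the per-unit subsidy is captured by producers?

Pre-subsidy: 580 - 6P = -97.6 + 2.8P gives P* = 77, x* = 118.
With the subsidy, sellers receive Ps = Pb + 44 for each unit, where Pb is the price buyers pay.
Supply in terms of Pb becomes xs = -97.6 + 2.8(Pb + 44) = 25.6 + 2.8Pb. Setting this equal to demand: 580 - 6Pb = 25.6 + 2.8Pb, so Pb = 63.
Sellers receive Ps = 63 + 44 = 107; x' = 580 − 6·63 = 202.
Buyers' price falls by P* − Pb = 77 − 63 = 14; sellers' price rises by Ps − P* = 107 − 77 = 30.
So producers capture 30/44 = 15/22 of each unit of subsidy.

Producer share = 15/22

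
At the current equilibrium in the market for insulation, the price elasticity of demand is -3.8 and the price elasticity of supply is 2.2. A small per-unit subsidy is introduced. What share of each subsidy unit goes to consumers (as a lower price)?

For a small subsidy around the equilibrium, the benefit split depends on the relative slopes, which at a point are proportional to the elasticities.
Buyer share = εs/(εs + |εd|) = 2.2/(2.2 + 3.8) = 11/30; seller share = |εd|/(εs + |εd|) = 19/30.

Consumer share = 11/30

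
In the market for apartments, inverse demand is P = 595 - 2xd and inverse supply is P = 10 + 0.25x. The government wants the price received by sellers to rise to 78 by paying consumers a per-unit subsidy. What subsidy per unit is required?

Required subsidy s = 27 per unit

At a seller price of 78, quantity supplied is -40 + 4·78 = 272.
Buyers absorb 272 only when they pay Pb = 595 − 2·272 = 51.
s = Ps − Pb = 78 − 51 = 27.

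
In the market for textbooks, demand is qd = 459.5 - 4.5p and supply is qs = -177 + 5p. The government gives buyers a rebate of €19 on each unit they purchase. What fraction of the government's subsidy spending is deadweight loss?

DWL / government spending = 45/406

Pre-subsidy: 459.5 - 4.5p = -177 + 5p gives p* = 67, q* = 158.
With the rebate, buyers effectively pay pb = ps − 19, where ps is the price sellers receive.
Demand in terms of ps becomes qd = 459.5 − 4.5(ps − 19) = 545 - 4.5ps. Setting this equal to supply: 545 - 4.5ps = -177 + 5ps, so ps = 76.
Buyers pay pb = 76 − 19 = 57; q' = -177 + 5·76 = 203.
ΔCS = ½(158 + 203)(67 − 57) = 1805; ΔPS = ½(158 + 203)(76 − 67) = 1624.5.
Government spending = 19 × 203 = 3857.
DWL = ½ × 19 × (203 − 158) = 427.5; fraction = 427.5 / 3857 = 45/406.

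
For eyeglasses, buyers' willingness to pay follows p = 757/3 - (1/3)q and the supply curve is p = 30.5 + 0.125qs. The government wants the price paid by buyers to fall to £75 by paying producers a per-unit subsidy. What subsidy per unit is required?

At a buyer price of 75, quantity demanded is 757 − 3·75 = 532.
Sellers supply 532 only when they receive ps = 30.5 + 0.125·532 = 97.
s = ps − pb = 97 − 75 = 22.

Required subsidy s = £22 per unit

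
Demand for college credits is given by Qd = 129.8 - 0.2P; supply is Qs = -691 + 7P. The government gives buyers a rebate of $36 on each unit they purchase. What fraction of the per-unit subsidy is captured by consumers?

Consumer share = 35/36

Pre-subsidy: 129.8 - 0.2P = -691 + 7P gives P* = 114, Q* = 107.
With the rebate, buyers effectively pay Pb = Ps − 36, where Ps is the price sellers receive.
Demand in terms of Ps becomes Qd = 129.8 − 0.2(Ps − 36) = 137 - 0.2Ps. Setting this equal to supply: 137 - 0.2Ps = -691 + 7Ps, so Ps = 115.
Buyers pay Pb = 115 − 36 = 79; Q' = -691 + 7·115 = 114.
Buyers' price falls by P* − Pb = 114 − 79 = 35; sellers' price rises by Ps − P* = 115 − 114 = 1.
So consumers capture 35/36 = 35/36 of each unit of subsidy.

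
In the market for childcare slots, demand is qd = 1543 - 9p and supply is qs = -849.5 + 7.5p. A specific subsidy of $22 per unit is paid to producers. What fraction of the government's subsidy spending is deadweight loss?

DWL / government spending = 45/328

Pre-subsidy: 1543 - 9p = -849.5 + 7.5p gives p* = 145, q* = 238.
With the subsidy, sellers receive ps = pb + 22 for each unit, where pb is the price buyers pay.
Supply in terms of pb becomes qs = -849.5 + 7.5(pb + 22) = -684.5 + 7.5pb. Setting this equal to demand: 1543 - 9pb = -684.5 + 7.5pb, so pb = 135.
Sellers receive ps = 135 + 22 = 157; q' = 1543 − 9·135 = 328.
ΔCS = ½(238 + 328)(145 − 135) = 2830; ΔPS = ½(238 + 328)(157 − 145) = 3396.
Government spending = 22 × 328 = 7216.
DWL = ½ × 22 × (328 − 238) = 990; fraction = 990 / 7216 = 45/328.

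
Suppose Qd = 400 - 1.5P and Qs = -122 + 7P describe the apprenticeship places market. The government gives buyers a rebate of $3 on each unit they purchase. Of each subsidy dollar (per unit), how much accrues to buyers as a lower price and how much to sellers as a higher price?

Pre-subsidy: 400 - 1.5P = -122 + 7P gives P* = 1044/17, Q* = 5234/17.
With the rebate, buyers effectively pay Pb = Ps − 3, where Ps is the price sellers receive.
Demand in terms of Ps becomes Qd = 400 − 1.5(Ps − 3) = 404.5 - 1.5Ps. Setting this equal to supply: 404.5 - 1.5Ps = -122 + 7Ps, so Ps = 1053/17.
Buyers pay Pb = 1053/17 − 3 = 1002/17; Q' = -122 + 7·(1053/17) = 5297/17.
Buyers' price falls by P* − Pb = 1044/17 − 1002/17 = 42/17; sellers' price rises by Ps − P* = 1053/17 − 1044/17 = 9/17.

Buyers gain 42/17 per unit; sellers gain 9/17 per unit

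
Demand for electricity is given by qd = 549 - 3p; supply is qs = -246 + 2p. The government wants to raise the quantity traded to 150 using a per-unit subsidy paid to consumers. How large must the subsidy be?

At q = 150, invert demand for the buyer price: pb = (549 − 150)/3 = 133; invert supply for the seller price: ps = (150 − (-246))/2 = 198.
The subsidy must fill the gap: s = ps − pb = 198 − 133 = 65.

Required subsidy s = 65 per unit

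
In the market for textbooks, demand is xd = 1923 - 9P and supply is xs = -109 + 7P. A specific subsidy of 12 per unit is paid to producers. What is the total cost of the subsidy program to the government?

Government cost = 9927

Pre-subsidy: 1923 - 9P = -109 + 7P gives P* = 127, x* = 780.
With the subsidy, sellers receive Ps = Pb + 12 for each unit, where Pb is the price buyers pay.
Supply in terms of Pb becomes xs = -109 + 7(Pb + 12) = -25 + 7Pb. Setting this equal to demand: 1923 - 9Pb = -25 + 7Pb, so Pb = 121.75.
Sellers receive Ps = 121.75 + 12 = 133.75; x' = 1923 − 9·121.75 = 827.25.
Government outlay = subsidy × quantity = 12 × 827.25 = 9927.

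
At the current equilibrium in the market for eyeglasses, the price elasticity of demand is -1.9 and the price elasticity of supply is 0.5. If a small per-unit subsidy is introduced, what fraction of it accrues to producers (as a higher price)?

For a small subsidy around the equilibrium, the benefit split depends on the relative slopes, which at a point are proportional to the elasticities.
Buyer share = εs/(εs + |εd|) = 0.5/(0.5 + 1.9) = 5/24; seller share = |εd|/(εs + |εd|) = 19/24.
So producers capture 19/24 of the subsidy.

Producer share = 19/24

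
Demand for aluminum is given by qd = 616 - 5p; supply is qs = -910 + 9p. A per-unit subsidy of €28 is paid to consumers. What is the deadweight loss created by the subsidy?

Pre-subsidy: 616 - 5p = -910 + 9p gives p* = 109, q* = 71.
With the rebate, buyers effectively pay pb = ps − 28, where ps is the price sellers receive.
Demand in terms of ps becomes qd = 616 − 5(ps − 28) = 756 - 5ps. Setting this equal to supply: 756 - 5ps = -910 + 9ps, so ps = 119.
Buyers pay pb = 119 − 28 = 91; q' = -910 + 9·119 = 161.
The subsidy expands output by 161 − 71 = 90 past the efficient level; on those units the gap between marginal cost and willingness to pay runs from 0 up to 28.
DWL = ½ × 28 × 90 = 1260.

Deadweight loss = €1260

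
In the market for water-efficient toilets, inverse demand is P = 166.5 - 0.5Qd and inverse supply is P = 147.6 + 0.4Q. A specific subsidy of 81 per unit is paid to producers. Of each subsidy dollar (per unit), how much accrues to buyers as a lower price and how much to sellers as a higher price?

Buyers gain 45 per unit; sellers gain 36 per unit

Pre-subsidy: 166.5 - 0.5Q = 147.6 + 0.4Q gives Q* = 21 and P* = 156.
With the subsidy, sellers receive Ps = Pb + 81 for each unit, where Pb is the price buyers pay.
On the curves, Pb = 166.5 - 0.5Q and Ps = 147.6 + 0.4Q; the wedge Ps − Pb = 81 gives 147.6 + 0.4Q − (166.5 - 0.5Q) = 81, so Q' = 111.
Then Pb = 166.5 − 0.5·111 = 111 and Ps = 147.6 + 0.4·111 = 192.
Buyers' price falls by P* − Pb = 156 − 111 = 45; sellers' price rises by Ps − P* = 192 − 156 = 36.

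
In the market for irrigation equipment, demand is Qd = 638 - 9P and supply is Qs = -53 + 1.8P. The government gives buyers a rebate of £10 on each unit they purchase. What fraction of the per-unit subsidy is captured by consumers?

Consumer share = 1/6

Pre-subsidy: 638 - 9P = -53 + 1.8P gives P* = 3455/54, Q* = 373/6.
With the rebate, buyers effectively pay Pb = Ps − 10, where Ps is the price sellers receive.
Demand in terms of Ps becomes Qd = 638 − 9(Ps − 10) = 728 - 9Ps. Setting this equal to supply: 728 - 9Ps = -53 + 1.8Ps, so Ps = 3905/54.
Buyers pay Pb = 3905/54 − 10 = 3365/54; Q' = -53 + 1.8·(3905/54) = 463/6.
Buyers' price falls by P* − Pb = 3455/54 − 3365/54 = 5/3; sellers' price rises by Ps − P* = 3905/54 − 3455/54 = 25/3.
So consumers capture (5/3)/10 = 1/6 of each unit of subsidy.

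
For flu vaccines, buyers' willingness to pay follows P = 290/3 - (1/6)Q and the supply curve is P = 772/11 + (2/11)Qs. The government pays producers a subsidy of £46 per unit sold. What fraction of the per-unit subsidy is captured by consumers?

Pre-subsidy: 290/3 - (1/6)Q = 772/11 + (2/11)Q gives Q* = 76 and P* = 84.
With the subsidy, sellers receive Ps = Pb + 46 for each unit, where Pb is the price buyers pay.
On the curves, Pb = 290/3 - (1/6)Q and Ps = 772/11 + (2/11)Q; the wedge Ps − Pb = 46 gives 772/11 + (2/11)Q − (290/3 - (1/6)Q) = 46, so Q' = 208.
Then Pb = 290/3 − (1/6)·208 = 62 and Ps = 772/11 + (2/11)·208 = 108.
Buyers' price falls by P* − Pb = 84 − 62 = 22; sellers' price rises by Ps − P* = 108 − 84 = 24.
So consumers capture 22/46 = 11/23 of each unit of subsidy.

Consumer share = 11/23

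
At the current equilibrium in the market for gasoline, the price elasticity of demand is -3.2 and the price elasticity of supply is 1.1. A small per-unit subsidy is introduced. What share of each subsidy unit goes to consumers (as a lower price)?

Consumer share = 11/43

For a small subsidy around the equilibrium, the benefit split depends on the relative slopes, which at a point are proportional to the elasticities.
Buyer share = εs/(εs + |εd|) = 1.1/(1.1 + 3.2) = 11/43; seller share = |εd|/(εs + |εd|) = 32/43.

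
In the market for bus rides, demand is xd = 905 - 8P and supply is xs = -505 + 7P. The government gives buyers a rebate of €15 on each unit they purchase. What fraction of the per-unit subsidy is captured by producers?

Producer share = 8/15

Pre-subsidy: 905 - 8P = -505 + 7P gives P* = 94, x* = 153.
With the rebate, buyers effectively pay Pb = Ps − 15, where Ps is the price sellers receive.
Demand in terms of Ps becomes xd = 905 − 8(Ps − 15) = 1025 - 8Ps. Setting this equal to supply: 1025 - 8Ps = -505 + 7Ps, so Ps = 102.
Buyers pay Pb = 102 − 15 = 87; x' = -505 + 7·102 = 209.
Buyers' price falls by P* − Pb = 94 − 87 = 7; sellers' price rises by Ps − P* = 102 − 94 = 8.
So producers capture 8/15 = 8/15 of each unit of subsidy.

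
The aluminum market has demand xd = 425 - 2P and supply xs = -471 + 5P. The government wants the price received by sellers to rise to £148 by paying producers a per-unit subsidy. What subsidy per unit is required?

At a seller price of 148, quantity supplied is -471 + 5·148 = 269.
Buyers absorb 269 only when they pay Pb with 425 − 2·Pb = 269, i.e. Pb = 78.
s = Ps − Pb = 148 − 78 = 70.

Required subsidy s = £70 per unit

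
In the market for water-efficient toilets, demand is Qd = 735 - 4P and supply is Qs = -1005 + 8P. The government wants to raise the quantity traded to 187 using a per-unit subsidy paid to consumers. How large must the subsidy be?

Required subsidy s = 12 per unit

At Q = 187, invert demand for the buyer price: Pb = (735 − 187)/4 = 137; invert supply for the seller price: Ps = (187 − (-1005))/8 = 149.
The subsidy must fill the gap: s = Ps − Pb = 149 − 137 = 12.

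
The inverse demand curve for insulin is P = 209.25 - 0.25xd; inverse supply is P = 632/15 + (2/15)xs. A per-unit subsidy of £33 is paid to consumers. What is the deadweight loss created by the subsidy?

Deadweight loss = 32670/23

Pre-subsidy: 209.25 - 0.25x = 632/15 + (2/15)x gives x* = 10027/23 and P* = 2306/23.
With the rebate, buyers effectively pay Pb = Ps − 33, where Ps is the price sellers receive.
On the curves, Pb = 209.25 - 0.25x and Ps = 632/15 + (2/15)x; the wedge Ps − Pb = 33 gives 632/15 + (2/15)x − (209.25 - 0.25x) = 33, so x' = 12007/23.
Then Pb = 209.25 − 0.25·(12007/23) = 1811/23 and Ps = 632/15 + (2/15)·(12007/23) = 2570/23.
The subsidy expands output by 12007/23 − 10027/23 = 1980/23 past the efficient level; on those units the gap between marginal cost and willingness to pay runs from 0 up to 33.
DWL = ½ × 33 × 1980/23 = 32670/23.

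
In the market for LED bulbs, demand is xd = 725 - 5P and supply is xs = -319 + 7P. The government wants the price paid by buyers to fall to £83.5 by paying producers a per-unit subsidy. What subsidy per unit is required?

Required subsidy s = £6 per unit

At a buyer price of 83.5, quantity demanded is 725 − 5·83.5 = 307.5.
Sellers supply 307.5 only when they receive Ps with -319 + 7·Ps = 307.5, i.e. Ps = 89.5.
s = Ps − Pb = 89.5 − 83.5 = 6.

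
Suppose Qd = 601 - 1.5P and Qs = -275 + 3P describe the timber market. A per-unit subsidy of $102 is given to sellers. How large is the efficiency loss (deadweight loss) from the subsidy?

Pre-subsidy: 601 - 1.5P = -275 + 3P gives P* = 584/3, Q* = 309.
With the subsidy, sellers receive Ps = Pb + 102 for each unit, where Pb is the price buyers pay.
Supply in terms of Pb becomes Qs = -275 + 3(Pb + 102) = 31 + 3Pb. Setting this equal to demand: 601 - 1.5Pb = 31 + 3Pb, so Pb = 380/3.
Sellers receive Ps = 380/3 + 102 = 686/3; Q' = 601 − 1.5·(380/3) = 411.
The subsidy expands output by 411 − 309 = 102 past the efficient level; on those units the gap between marginal cost and willingness to pay runs from 0 up to 102.
DWL = ½ × 102 × 102 = 5202.

Deadweight loss = $5202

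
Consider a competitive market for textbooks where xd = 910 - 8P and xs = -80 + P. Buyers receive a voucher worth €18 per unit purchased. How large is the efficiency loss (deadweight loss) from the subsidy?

Deadweight loss = €144

Pre-subsidy: 910 - 8P = -80 + P gives P* = 110, x* = 30.
With the rebate, buyers effectively pay Pb = Ps − 18, where Ps is the price sellers receive.
Demand in terms of Ps becomes xd = 910 − 8(Ps − 18) = 1054 - 8Ps. Setting this equal to supply: 1054 - 8Ps = -80 + Ps, so Ps = 126.
Buyers pay Pb = 126 − 18 = 108; x' = -80 + 1·126 = 46.
The subsidy expands output by 46 − 30 = 16 past the efficient level; on those units the gap between marginal cost and willingness to pay runs from 0 up to 18.
DWL = ½ × 18 × 16 = 144.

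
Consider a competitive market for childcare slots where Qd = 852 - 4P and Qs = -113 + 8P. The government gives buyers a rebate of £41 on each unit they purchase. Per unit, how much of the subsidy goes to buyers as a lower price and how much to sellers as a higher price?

Pre-subsidy: 852 - 4P = -113 + 8P gives P* = 965/12, Q* = 1591/3.
With the rebate, buyers effectively pay Pb = Ps − 41, where Ps is the price sellers receive.
Demand in terms of Ps becomes Qd = 852 − 4(Ps − 41) = 1016 - 4Ps. Setting this equal to supply: 1016 - 4Ps = -113 + 8Ps, so Ps = 1129/12.
Buyers pay Pb = 1129/12 − 41 = 637/12; Q' = -113 + 8·(1129/12) = 1919/3.
Buyers' price falls by P* − Pb = 965/12 − 637/12 = 82/3; sellers' price rises by Ps − P* = 1129/12 − 965/12 = 41/3.

Buyers gain 82/3 per unit; sellers gain 41/3 per unit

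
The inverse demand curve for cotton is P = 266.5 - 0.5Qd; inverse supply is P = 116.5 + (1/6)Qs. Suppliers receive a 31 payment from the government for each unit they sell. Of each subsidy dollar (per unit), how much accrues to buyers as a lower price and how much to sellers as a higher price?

Pre-subsidy: 266.5 - 0.5Q = 116.5 + (1/6)Q gives Q* = 225 and P* = 154.
With the subsidy, sellers receive Ps = Pb + 31 for each unit, where Pb is the price buyers pay.
On the curves, Pb = 266.5 - 0.5Q and Ps = 116.5 + (1/6)Q; the wedge Ps − Pb = 31 gives 116.5 + (1/6)Q − (266.5 - 0.5Q) = 31, so Q' = 271.5.
Then Pb = 266.5 − 0.5·271.5 = 130.75 and Ps = 116.5 + (1/6)·271.5 = 161.75.
Buyers' price falls by P* − Pb = 154 − 130.75 = 23.25; sellers' price rises by Ps − P* = 161.75 − 154 = 7.75.

Buyers gain 23.25 per unit; sellers gain 7.75 per unit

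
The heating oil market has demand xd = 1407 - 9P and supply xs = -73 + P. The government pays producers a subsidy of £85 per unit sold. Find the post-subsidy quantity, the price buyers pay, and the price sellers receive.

Pre-subsidy: 1407 - 9P = -73 + P gives P* = 148, x* = 75.
With the subsidy, sellers receive Ps = Pb + 85 for each unit, where Pb is the price buyers pay.
Supply in terms of Pb becomes xs = -73 + 1(Pb + 85) = 12 + Pb. Setting this equal to demand: 1407 - 9Pb = 12 + Pb, so Pb = 139.5.
Sellers receive Ps = 139.5 + 85 = 224.5; x' = 1407 − 9·139.5 = 151.5.

x' = 151.5; buyers pay £139.5; sellers receive £224.5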